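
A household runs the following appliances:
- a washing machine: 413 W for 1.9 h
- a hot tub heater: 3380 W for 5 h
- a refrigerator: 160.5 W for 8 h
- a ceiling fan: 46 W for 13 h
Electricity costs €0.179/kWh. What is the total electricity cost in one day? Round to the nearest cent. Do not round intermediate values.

washing machine: 413 W × 1.9 h = 785 Wh = 0.7847 kWh
hot tub heater: 3380 W × 5 h = 16,900 Wh = 16.9 kWh
refrigerator: 160.5 W × 8 h = 1,284 Wh = 1.284 kWh
ceiling fan: 46 W × 13 h = 598 Wh = 0.598 kWh
Total energy = 0.7847 + 16.9 + 1.284 + 0.598 = 19.57 kWh
Cost = 19.57 kWh × €0.179 = €3.50

€3.50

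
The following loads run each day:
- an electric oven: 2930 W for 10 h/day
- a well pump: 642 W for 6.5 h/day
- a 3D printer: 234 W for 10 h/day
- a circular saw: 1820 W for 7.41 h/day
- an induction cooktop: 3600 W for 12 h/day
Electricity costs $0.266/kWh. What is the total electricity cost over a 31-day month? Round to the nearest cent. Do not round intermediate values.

$762.75

electric oven: 2930 W × 10 h × 31 d = 908,300 Wh = 908.3 kWh
well pump: 642 W × 6.5 h × 31 d = 129,363 Wh = 129.4 kWh
3D printer: 234 W × 10 h × 31 d = 72,540 Wh = 72.54 kWh
circular saw: 1820 W × 7.41 h × 31 d = 418,072 Wh = 418.1 kWh
induction cooktop: 3600 W × 12 h × 31 d = 1,339,200 Wh = 1,339 kWh
Total energy = 908.3 + 129.4 + 72.54 + 418.1 + 1,339 = 2,867 kWh
Cost = 2,867 kWh × $0.266 = $762.75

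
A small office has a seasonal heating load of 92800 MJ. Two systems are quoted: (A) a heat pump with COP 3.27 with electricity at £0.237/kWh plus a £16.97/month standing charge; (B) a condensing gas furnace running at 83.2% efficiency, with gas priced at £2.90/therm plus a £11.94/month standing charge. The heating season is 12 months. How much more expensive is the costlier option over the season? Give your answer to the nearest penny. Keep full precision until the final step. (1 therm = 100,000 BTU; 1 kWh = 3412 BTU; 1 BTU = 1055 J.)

Heat load = 92800 MJ = 92,800,000,000 J / 1055 = 87,962,085 BTU
Gas: input = 87,962,085 / 0.832 = 105,723,660 BTU = 1,057 therm → 1,057 × £2.90 = £3,065.99; + 12 × £11.94 standing = £3,209.27
Heat pump: 87,962,085 BTU / 3412 = 25,780 kWh heat; / 3.27 = 7,884 kWh in → × £0.237 = £1,868.47; + 12 × £16.97 standing = £2,072.11
Difference = |£3,209.27 − £2,072.11| = £1,137.15

£1137.15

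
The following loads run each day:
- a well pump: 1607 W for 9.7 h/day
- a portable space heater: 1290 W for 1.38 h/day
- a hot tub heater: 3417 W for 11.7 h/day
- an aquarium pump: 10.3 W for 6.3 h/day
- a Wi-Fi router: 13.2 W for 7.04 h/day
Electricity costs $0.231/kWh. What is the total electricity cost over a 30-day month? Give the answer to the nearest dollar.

well pump: 1607 W × 9.7 h × 30 d = 467,637 Wh = 467.6 kWh
portable space heater: 1290 W × 1.38 h × 30 d = 53,406 Wh = 53.41 kWh
hot tub heater: 3417 W × 11.7 h × 30 d = 1,199,367 Wh = 1,199 kWh
aquarium pump: 10.3 W × 6.3 h × 30 d = 1,947 Wh = 1.947 kWh
Wi-Fi router: 13.2 W × 7.04 h × 30 d = 2,788 Wh = 2.788 kWh
Total energy = 467.6 + 53.41 + 1,199 + 1.947 + 2.788 = 1,725 kWh
Cost = 1,725 kWh × $0.231 = $398.51 ≈ $399

$399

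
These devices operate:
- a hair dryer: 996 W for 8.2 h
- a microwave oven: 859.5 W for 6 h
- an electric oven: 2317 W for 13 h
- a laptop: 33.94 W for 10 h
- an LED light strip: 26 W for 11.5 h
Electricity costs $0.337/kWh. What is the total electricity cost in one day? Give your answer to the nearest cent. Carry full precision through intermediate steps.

$14.86

hair dryer: 996 W × 8.2 h = 8,167 Wh = 8.167 kWh
microwave oven: 859.5 W × 6 h = 5,157 Wh = 5.157 kWh
electric oven: 2317 W × 13 h = 30,121 Wh = 30.12 kWh
laptop: 33.94 W × 10 h = 339 Wh = 0.3394 kWh
LED light strip: 26 W × 11.5 h = 299 Wh = 0.299 kWh
Total energy = 8.167 + 5.157 + 30.12 + 0.3394 + 0.299 = 44.08 kWh
Cost = 44.08 kWh × $0.337 = $14.86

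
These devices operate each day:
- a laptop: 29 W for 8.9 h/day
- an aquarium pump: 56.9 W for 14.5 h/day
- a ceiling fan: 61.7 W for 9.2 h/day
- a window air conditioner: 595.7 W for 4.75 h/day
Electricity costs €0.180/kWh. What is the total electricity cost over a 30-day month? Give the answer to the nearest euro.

laptop: 29 W × 8.9 h × 30 d = 7,743 Wh = 7.743 kWh
aquarium pump: 56.9 W × 14.5 h × 30 d = 24,752 Wh = 24.75 kWh
ceiling fan: 61.7 W × 9.2 h × 30 d = 17,029 Wh = 17.03 kWh
window air conditioner: 595.7 W × 4.75 h × 30 d = 84,887 Wh = 84.89 kWh
Total energy = 7.743 + 24.75 + 17.03 + 84.89 = 134.4 kWh
Cost = 134.4 kWh × €0.180 = €24.19 ≈ €24

€24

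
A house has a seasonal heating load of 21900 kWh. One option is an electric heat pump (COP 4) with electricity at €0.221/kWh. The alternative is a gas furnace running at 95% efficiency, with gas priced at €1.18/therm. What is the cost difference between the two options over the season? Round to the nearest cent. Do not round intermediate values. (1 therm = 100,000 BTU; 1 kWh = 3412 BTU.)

Heat load = 21900 kWh × 3412 = 74,722,800 BTU
Gas: input = 74,722,800 / 0.95 = 78,655,579 BTU = 786.6 therm → 786.6 × €1.18 = €928.14
Heat pump: 74,722,800 BTU / 3412 = 21,900 kWh heat; / 4 = 5,475 kWh in → × €0.221 = €1,209.97
Difference = |€928.14 − €1,209.97| = €281.84

€281.84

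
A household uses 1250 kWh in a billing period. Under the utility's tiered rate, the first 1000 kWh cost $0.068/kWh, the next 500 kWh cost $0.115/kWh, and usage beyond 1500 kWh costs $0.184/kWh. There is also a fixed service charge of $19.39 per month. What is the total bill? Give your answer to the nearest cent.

First 1000 kWh × $0.068 = $68.00
Next 250 kWh × $0.115 = $28.75
Remaining tier: 0 kWh (not reached)
Energy charge = $96.75; + service $19.39 = $116.14

$116.14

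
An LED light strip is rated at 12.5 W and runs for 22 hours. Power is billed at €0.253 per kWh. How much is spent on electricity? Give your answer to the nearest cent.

€0.07

Energy = 12.5 W × 22 h = 275 Wh = 0.275 kWh
Cost = 0.275 kWh × €0.253/kWh = €0.07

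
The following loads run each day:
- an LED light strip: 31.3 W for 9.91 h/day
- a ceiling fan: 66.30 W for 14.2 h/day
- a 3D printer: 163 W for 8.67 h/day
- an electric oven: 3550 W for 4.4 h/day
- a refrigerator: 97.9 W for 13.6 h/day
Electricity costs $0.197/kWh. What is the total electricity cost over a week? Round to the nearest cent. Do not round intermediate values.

LED light strip: 31.3 W × 9.91 h × 7 d = 2,171 Wh = 2.171 kWh
ceiling fan: 66.30 W × 14.2 h × 7 d = 6,590 Wh = 6.59 kWh
3D printer: 163 W × 8.67 h × 7 d = 9,892 Wh = 9.892 kWh
electric oven: 3550 W × 4.4 h × 7 d = 109,340 Wh = 109.3 kWh
refrigerator: 97.9 W × 13.6 h × 7 d = 9,320 Wh = 9.32 kWh
Total energy = 2.171 + 6.59 + 9.892 + 109.3 + 9.32 = 137.3 kWh
Cost = 137.3 kWh × $0.197 = $27.05

$27.05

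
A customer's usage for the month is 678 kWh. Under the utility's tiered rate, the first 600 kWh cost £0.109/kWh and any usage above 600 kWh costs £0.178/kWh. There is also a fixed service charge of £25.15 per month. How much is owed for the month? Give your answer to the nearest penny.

£104.43

First 600 kWh × £0.109 = £65.40
Remaining 78 kWh × £0.178 = £13.88
Energy charge = £79.28; + service £25.15 = £104.43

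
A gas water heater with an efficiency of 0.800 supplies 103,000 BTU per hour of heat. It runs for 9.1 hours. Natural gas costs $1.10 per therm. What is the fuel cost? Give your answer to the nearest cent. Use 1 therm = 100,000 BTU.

Heat delivered = 103,000 BTU/h × 9.1 h = 937,300 BTU
Gas input = 937,300 / 0.800 = 1,171,625 BTU
= 1,171,625 / 100,000 = 11.72 therm
Cost = 11.72 × $1.10/therm = $12.89

$12.89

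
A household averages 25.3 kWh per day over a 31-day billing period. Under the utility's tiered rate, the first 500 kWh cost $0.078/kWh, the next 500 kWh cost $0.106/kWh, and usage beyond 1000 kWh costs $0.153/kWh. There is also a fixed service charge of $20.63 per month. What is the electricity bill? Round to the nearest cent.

$89.77

Usage = 25.3 kWh/day × 31 days = 784.3 kWh
First 500 kWh × $0.078 = $39.00
Next 284.3 kWh × $0.106 = $30.14
Remaining tier: 0 kWh (not reached)
Energy charge = $69.14; + service $20.63 = $89.77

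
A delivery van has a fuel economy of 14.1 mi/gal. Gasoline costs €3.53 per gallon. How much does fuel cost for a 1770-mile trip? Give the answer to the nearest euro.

Fuel = 1770 mi / 14.1 mpg = 125.5 gal
Cost = 125.5 gal × €3.53/gal = €443.13 ≈ €443

€443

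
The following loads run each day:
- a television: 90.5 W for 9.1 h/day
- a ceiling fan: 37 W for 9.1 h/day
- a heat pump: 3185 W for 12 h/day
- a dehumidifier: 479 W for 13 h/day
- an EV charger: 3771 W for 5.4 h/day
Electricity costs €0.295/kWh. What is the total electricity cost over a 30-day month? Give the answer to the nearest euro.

television: 90.5 W × 9.1 h × 30 d = 24,706 Wh = 24.71 kWh
ceiling fan: 37 W × 9.1 h × 30 d = 10,101 Wh = 10.1 kWh
heat pump: 3185 W × 12 h × 30 d = 1,146,600 Wh = 1,147 kWh
dehumidifier: 479 W × 13 h × 30 d = 186,810 Wh = 186.8 kWh
EV charger: 3771 W × 5.4 h × 30 d = 610,902 Wh = 610.9 kWh
Total energy = 24.71 + 10.1 + 1,147 + 186.8 + 610.9 = 1,979 kWh
Cost = 1,979 kWh × €0.295 = €583.84 ≈ €584

€584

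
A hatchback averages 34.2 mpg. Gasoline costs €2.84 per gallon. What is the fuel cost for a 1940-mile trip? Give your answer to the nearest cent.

Fuel = 1940 mi / 34.2 mpg = 56.73 gal
Cost = 56.73 gal × €2.84/gal = €161.10

€161.10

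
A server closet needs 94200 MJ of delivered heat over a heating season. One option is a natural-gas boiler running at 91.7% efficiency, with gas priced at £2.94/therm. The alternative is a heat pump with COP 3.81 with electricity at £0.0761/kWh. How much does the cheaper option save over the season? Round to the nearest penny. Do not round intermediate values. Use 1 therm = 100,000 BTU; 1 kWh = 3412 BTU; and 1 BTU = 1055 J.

Heat load = 94200 MJ = 94,200,000,000 J / 1055 = 89,289,100 BTU
Gas: input = 89,289,100 / 0.917 = 97,370,883 BTU = 973.7 therm → 973.7 × £2.94 = £2,862.70
Heat pump: 89,289,100 BTU / 3412 = 26,170 kWh heat; / 3.81 = 6,869 kWh in → × £0.0761 = £522.70
Difference = |£2,862.70 − £522.70| = £2,340.01

£2340.01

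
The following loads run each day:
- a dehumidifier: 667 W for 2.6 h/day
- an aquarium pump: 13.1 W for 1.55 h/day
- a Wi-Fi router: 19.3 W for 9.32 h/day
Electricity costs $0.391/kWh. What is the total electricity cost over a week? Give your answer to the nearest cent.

dehumidifier: 667 W × 2.6 h × 7 d = 12,139 Wh = 12.14 kWh
aquarium pump: 13.1 W × 1.55 h × 7 d = 142 Wh = 0.1421 kWh
Wi-Fi router: 19.3 W × 9.32 h × 7 d = 1,259 Wh = 1.259 kWh
Total energy = 12.14 + 0.1421 + 1.259 = 13.54 kWh
Cost = 13.54 kWh × $0.391 = $5.29

$5.29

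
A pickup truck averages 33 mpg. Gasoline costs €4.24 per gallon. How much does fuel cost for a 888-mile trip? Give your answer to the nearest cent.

Fuel = 888 mi / 33 mpg = 26.91 gal
Cost = 26.91 gal × €4.24/gal = €114.09

€114.09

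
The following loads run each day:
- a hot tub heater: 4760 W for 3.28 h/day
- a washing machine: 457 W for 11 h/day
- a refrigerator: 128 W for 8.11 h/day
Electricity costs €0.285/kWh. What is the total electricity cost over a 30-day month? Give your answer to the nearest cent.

€185.35

hot tub heater: 4760 W × 3.28 h × 30 d = 468,384 Wh = 468.4 kWh
washing machine: 457 W × 11 h × 30 d = 150,810 Wh = 150.8 kWh
refrigerator: 128 W × 8.11 h × 30 d = 31,142 Wh = 31.14 kWh
Total energy = 468.4 + 150.8 + 31.14 = 650.3 kWh
Cost = 650.3 kWh × €0.285 = €185.35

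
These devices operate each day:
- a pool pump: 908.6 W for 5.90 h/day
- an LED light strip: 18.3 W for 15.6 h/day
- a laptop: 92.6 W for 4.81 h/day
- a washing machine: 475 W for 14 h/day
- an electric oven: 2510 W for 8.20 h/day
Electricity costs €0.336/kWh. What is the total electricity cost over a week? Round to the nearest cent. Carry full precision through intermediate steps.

pool pump: 908.6 W × 5.90 h × 7 d = 37,525 Wh = 37.53 kWh
LED light strip: 18.3 W × 15.6 h × 7 d = 1,998 Wh = 1.998 kWh
laptop: 92.6 W × 4.81 h × 7 d = 3,118 Wh = 3.118 kWh
washing machine: 475 W × 14 h × 7 d = 46,550 Wh = 46.55 kWh
electric oven: 2510 W × 8.20 h × 7 d = 144,074 Wh = 144.1 kWh
Total energy = 37.53 + 1.998 + 3.118 + 46.55 + 144.1 = 233.3 kWh
Cost = 233.3 kWh × €0.336 = €78.38

€78.38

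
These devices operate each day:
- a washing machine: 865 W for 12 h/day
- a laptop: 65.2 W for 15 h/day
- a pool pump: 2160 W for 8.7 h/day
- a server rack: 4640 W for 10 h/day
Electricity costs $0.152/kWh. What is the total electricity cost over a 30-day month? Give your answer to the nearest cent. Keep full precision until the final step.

washing machine: 865 W × 12 h × 30 d = 311,400 Wh = 311.4 kWh
laptop: 65.2 W × 15 h × 30 d = 29,340 Wh = 29.34 kWh
pool pump: 2160 W × 8.7 h × 30 d = 563,760 Wh = 563.8 kWh
server rack: 4640 W × 10 h × 30 d = 1,392,000 Wh = 1,392 kWh
Total energy = 311.4 + 29.34 + 563.8 + 1,392 = 2,296 kWh
Cost = 2,296 kWh × $0.152 = $349.07

$349.07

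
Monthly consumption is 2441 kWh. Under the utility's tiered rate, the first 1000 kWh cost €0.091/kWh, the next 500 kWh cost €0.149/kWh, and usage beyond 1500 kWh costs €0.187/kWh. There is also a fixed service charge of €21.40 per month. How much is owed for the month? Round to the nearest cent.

First 1000 kWh × €0.091 = €91.00
Next 500 kWh × €0.149 = €74.50
Remaining 941 kWh × €0.187 = €175.97
Energy charge = €341.47; + service €21.40 = €362.87

€362.87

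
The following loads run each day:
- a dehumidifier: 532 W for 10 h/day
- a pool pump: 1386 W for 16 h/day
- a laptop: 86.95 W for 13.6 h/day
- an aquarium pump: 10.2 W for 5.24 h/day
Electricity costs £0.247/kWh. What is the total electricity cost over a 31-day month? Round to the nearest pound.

£220

dehumidifier: 532 W × 10 h × 31 d = 164,920 Wh = 164.9 kWh
pool pump: 1386 W × 16 h × 31 d = 687,456 Wh = 687.5 kWh
laptop: 86.95 W × 13.6 h × 31 d = 36,658 Wh = 36.66 kWh
aquarium pump: 10.2 W × 5.24 h × 31 d = 1,657 Wh = 1.657 kWh
Total energy = 164.9 + 687.5 + 36.66 + 1.657 = 890.7 kWh
Cost = 890.7 kWh × £0.247 = £220.00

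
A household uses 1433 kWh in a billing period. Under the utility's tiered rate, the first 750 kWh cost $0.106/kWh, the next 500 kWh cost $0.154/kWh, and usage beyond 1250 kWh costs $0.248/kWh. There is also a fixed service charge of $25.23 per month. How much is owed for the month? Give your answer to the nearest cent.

$227.11

First 750 kWh × $0.106 = $79.50
Next 500 kWh × $0.154 = $77.00
Remaining 183 kWh × $0.248 = $45.38
Energy charge = $201.88; + service $25.23 = $227.11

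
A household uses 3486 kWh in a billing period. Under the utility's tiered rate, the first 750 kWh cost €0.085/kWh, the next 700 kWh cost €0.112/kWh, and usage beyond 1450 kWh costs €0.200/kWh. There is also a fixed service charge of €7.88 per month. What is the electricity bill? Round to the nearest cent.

€557.23

First 750 kWh × €0.085 = €63.75
Next 700 kWh × €0.112 = €78.40
Remaining 2036 kWh × €0.200 = €407.20
Energy charge = €549.35; + service €7.88 = €557.23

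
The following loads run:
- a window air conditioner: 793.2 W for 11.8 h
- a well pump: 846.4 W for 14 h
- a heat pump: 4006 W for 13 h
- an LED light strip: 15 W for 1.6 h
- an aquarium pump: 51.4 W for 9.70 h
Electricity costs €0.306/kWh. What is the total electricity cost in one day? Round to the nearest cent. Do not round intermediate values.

window air conditioner: 793.2 W × 11.8 h = 9,360 Wh = 9.36 kWh
well pump: 846.4 W × 14 h = 11,850 Wh = 11.85 kWh
heat pump: 4006 W × 13 h = 52,078 Wh = 52.08 kWh
LED light strip: 15 W × 1.6 h = 24 Wh = 0.024 kWh
aquarium pump: 51.4 W × 9.70 h = 499 Wh = 0.4986 kWh
Total energy = 9.36 + 11.85 + 52.08 + 0.024 + 0.4986 = 73.81 kWh
Cost = 73.81 kWh × €0.306 = €22.59

€22.59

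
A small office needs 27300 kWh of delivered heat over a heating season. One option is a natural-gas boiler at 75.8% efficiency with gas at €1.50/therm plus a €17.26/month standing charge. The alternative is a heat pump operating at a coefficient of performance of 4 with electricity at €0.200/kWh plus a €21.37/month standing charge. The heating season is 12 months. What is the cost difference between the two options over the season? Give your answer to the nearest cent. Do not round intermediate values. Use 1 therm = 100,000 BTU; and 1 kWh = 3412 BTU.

€428.97

Heat load = 27300 kWh × 3412 = 93,147,600 BTU
Gas: input = 93,147,600 / 0.758 = 122,886,016 BTU = 1,229 therm → 1,229 × €1.50 = €1,843.29; + 12 × €17.26 standing = €2,050.41
Heat pump: 93,147,600 BTU / 3412 = 27,300 kWh heat; / 4 = 6,825 kWh in → × €0.200 = €1,365.00; + 12 × €21.37 standing = €1,621.44
Difference = |€2,050.41 − €1,621.44| = €428.97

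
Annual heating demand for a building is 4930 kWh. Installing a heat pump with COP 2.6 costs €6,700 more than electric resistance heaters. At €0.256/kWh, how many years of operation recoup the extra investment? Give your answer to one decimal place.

8.6 years

Resistance: 4930 kWh × €0.256 = €1,262.08/yr
Heat pump: 4930 / 2.6 = 1896 kWh in → × €0.256 = €485.42/yr
Annual savings = €776.66
Payback = €6,700 / €776.66 = 8.63 years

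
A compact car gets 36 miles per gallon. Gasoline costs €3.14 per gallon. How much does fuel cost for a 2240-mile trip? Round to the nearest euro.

Fuel = 2240 mi / 36 mpg = 62.22 gal
Cost = 62.22 gal × €3.14/gal = €195.38 ≈ €195

€195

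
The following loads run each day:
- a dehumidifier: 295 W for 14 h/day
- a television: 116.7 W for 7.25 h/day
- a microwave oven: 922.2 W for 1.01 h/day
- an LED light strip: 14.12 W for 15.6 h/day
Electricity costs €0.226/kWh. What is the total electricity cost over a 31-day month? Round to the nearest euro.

€43

dehumidifier: 295 W × 14 h × 31 d = 128,030 Wh = 128 kWh
television: 116.7 W × 7.25 h × 31 d = 26,228 Wh = 26.23 kWh
microwave oven: 922.2 W × 1.01 h × 31 d = 28,874 Wh = 28.87 kWh
LED light strip: 14.12 W × 15.6 h × 31 d = 6,828 Wh = 6.828 kWh
Total energy = 128 + 26.23 + 28.87 + 6.828 = 190 kWh
Cost = 190 kWh × €0.226 = €42.93 ≈ €43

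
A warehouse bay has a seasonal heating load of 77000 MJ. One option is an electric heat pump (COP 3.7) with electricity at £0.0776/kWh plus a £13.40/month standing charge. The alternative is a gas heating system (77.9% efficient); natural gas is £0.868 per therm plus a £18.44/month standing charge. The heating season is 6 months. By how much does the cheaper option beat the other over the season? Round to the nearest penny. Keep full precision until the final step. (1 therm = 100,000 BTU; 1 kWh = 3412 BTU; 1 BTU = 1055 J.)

£394.85

Heat load = 77000 MJ = 77,000,000,000 J / 1055 = 72,985,782 BTU
Gas: input = 72,985,782 / 0.779 = 93,691,633 BTU = 936.9 therm → 936.9 × £0.868 = £813.24; + 6 × £18.44 standing = £923.88
Heat pump: 72,985,782 BTU / 3412 = 21,390 kWh heat; / 3.7 = 5,781 kWh in → × £0.0776 = £448.63; + 6 × £13.40 standing = £529.03
Difference = |£923.88 − £529.03| = £394.85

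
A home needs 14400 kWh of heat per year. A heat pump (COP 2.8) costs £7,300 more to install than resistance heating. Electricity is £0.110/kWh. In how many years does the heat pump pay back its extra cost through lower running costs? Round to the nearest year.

7 years

Resistance: 14400 kWh × £0.110 = £1,584.00/yr
Heat pump: 14400 / 2.8 = 5143 kWh in → × £0.110 = £565.71/yr
Annual savings = £1,018.29
Payback = £7,300 / £1,018.29 = 7.17 years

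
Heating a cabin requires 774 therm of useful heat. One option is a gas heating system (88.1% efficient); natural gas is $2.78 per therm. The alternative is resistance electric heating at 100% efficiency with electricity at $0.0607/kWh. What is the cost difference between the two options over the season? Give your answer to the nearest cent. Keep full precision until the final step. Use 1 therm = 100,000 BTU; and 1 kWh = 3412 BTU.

Heat load = 774 therm × 100,000 = 77,400,000 BTU
Gas: input = 77,400,000 / 0.881 = 87,854,711 BTU = 878.5 therm → 878.5 × $2.78 = $2,442.36
Electric: 77,400,000 BTU / 3412 = 22,680 kWh → × $0.0607 = $1,376.96
Difference = |$2,442.36 − $1,376.96| = $1,065.40

$1065.40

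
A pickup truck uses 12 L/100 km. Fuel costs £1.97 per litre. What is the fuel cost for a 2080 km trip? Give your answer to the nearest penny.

£491.71

Fuel = 12 L/100 km × 2080 km / 100 = 249.6 L
Cost = 249.6 L × £1.97/L = £491.71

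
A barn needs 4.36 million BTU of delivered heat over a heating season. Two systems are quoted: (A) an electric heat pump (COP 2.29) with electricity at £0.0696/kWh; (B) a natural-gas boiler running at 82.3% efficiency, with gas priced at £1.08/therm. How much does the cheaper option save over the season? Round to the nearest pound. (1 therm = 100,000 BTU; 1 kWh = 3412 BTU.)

£18

Heat load = 4.36 × 10⁶ BTU = 4,360,000 BTU
Gas: input = 4,360,000 / 0.823 = 5,297,691 BTU = 52.98 therm → 52.98 × £1.08 = £57.22
Heat pump: 4,360,000 BTU / 3412 = 1,278 kWh heat; / 2.29 = 558 kWh in → × £0.0696 = £38.84
Difference = |£57.22 − £38.84| = £18.38 ≈ £18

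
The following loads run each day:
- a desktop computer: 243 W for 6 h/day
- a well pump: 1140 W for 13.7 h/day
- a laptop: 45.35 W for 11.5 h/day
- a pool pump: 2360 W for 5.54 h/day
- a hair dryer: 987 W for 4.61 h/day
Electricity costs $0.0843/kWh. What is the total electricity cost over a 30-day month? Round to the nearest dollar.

$89

desktop computer: 243 W × 6 h × 30 d = 43,740 Wh = 43.74 kWh
well pump: 1140 W × 13.7 h × 30 d = 468,540 Wh = 468.5 kWh
laptop: 45.35 W × 11.5 h × 30 d = 15,646 Wh = 15.65 kWh
pool pump: 2360 W × 5.54 h × 30 d = 392,232 Wh = 392.2 kWh
hair dryer: 987 W × 4.61 h × 30 d = 136,502 Wh = 136.5 kWh
Total energy = 43.74 + 468.5 + 15.65 + 392.2 + 136.5 = 1,057 kWh
Cost = 1,057 kWh × $0.0843 = $89.08 ≈ $89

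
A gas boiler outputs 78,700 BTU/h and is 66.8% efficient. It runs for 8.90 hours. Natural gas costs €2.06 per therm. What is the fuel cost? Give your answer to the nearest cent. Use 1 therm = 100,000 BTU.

Heat delivered = 78,700 BTU/h × 8.90 h = 700,430 BTU
Gas input = 700,430 / 0.668 = 1,048,548 BTU
= 1,048,548 / 100,000 = 10.49 therm
Cost = 10.49 × €2.06/therm = €21.60

€21.60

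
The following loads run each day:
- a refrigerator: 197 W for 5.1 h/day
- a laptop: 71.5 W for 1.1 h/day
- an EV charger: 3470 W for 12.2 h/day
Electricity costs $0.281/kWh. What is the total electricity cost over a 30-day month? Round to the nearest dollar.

$366

refrigerator: 197 W × 5.1 h × 30 d = 30,141 Wh = 30.14 kWh
laptop: 71.5 W × 1.1 h × 30 d = 2,360 Wh = 2.36 kWh
EV charger: 3470 W × 12.2 h × 30 d = 1,270,020 Wh = 1,270 kWh
Total energy = 30.14 + 2.36 + 1,270 = 1,303 kWh
Cost = 1,303 kWh × $0.281 = $366.01 ≈ $366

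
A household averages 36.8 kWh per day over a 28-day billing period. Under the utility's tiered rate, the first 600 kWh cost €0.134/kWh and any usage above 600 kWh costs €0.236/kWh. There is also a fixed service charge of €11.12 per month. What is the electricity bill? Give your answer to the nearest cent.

Usage = 36.8 kWh/day × 28 days = 1030.4 kWh
First 600 kWh × €0.134 = €80.40
Remaining 430.4 kWh × €0.236 = €101.57
Energy charge = €181.97; + service €11.12 = €193.09

€193.09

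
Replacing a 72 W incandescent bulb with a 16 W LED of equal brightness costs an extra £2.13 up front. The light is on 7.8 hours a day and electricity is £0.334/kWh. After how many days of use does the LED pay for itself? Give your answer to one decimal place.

14.6 days

Power saved = 72 − 16 = 56 W
Daily energy saved = 56 W × 7.8 h = 436.8 Wh = 0.4368 kWh
Daily savings = 0.4368 × £0.334 = £0.1459
Payback = £2.13 / £0.1459 per day = 14.6 days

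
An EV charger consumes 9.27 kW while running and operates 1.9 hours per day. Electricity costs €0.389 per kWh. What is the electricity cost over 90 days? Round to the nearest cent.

€616.63

Energy = 9270 W × 1.9 h/day × 90 days = 1,585,170 Wh = 1,585 kWh
Cost = 1,585 kWh × €0.389/kWh = €616.63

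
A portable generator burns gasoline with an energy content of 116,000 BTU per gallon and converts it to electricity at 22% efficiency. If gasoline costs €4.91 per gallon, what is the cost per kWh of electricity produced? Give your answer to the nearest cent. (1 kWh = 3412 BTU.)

€0.66

Electrical output per gallon = 116,000 BTU × 0.22 / 3412 BTU/kWh = 7.479 kWh
Cost per kWh = €4.91 / 7.479 kWh = €0.656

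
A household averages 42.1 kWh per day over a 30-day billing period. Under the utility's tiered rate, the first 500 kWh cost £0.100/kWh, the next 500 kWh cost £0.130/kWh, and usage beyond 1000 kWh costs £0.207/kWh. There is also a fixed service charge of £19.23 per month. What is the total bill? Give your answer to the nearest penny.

Usage = 42.1 kWh/day × 30 days = 1263 kWh
First 500 kWh × £0.100 = £50.00
Next 500 kWh × £0.130 = £65.00
Remaining 263 kWh × £0.207 = £54.44
Energy charge = £169.44; + service £19.23 = £188.67

£188.67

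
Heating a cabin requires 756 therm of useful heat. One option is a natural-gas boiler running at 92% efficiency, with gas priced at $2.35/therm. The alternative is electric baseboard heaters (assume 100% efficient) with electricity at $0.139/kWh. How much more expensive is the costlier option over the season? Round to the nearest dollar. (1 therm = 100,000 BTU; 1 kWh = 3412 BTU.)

Heat load = 756 therm × 100,000 = 75,600,000 BTU
Gas: input = 75,600,000 / 0.92 = 82,173,913 BTU = 821.7 therm → 821.7 × $2.35 = $1,931.09
Electric: 75,600,000 BTU / 3412 = 22,160 kWh → × $0.139 = $3,079.84
Difference = |$1,931.09 − $3,079.84| = $1,148.75 ≈ $1149

$1149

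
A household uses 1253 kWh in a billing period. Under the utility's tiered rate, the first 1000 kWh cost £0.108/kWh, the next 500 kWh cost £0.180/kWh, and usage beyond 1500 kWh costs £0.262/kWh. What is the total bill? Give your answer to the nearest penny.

First 1000 kWh × £0.108 = £108.00
Next 253 kWh × £0.180 = £45.54
Remaining tier: 0 kWh (not reached)
Total = £153.54

£153.54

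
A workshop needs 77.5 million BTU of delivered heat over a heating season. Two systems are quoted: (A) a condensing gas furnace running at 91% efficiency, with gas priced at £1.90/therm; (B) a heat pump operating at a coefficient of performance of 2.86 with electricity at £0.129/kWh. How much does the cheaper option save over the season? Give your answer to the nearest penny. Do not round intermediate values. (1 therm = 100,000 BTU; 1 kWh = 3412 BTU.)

£593.62

Heat load = 77.5 × 10⁶ BTU = 77,500,000 BTU
Gas: input = 77,500,000 / 0.91 = 85,164,835 BTU = 851.6 therm → 851.6 × £1.90 = £1,618.13
Heat pump: 77,500,000 BTU / 3412 = 22,710 kWh heat; / 2.86 = 7,942 kWh in → × £0.129 = £1,024.51
Difference = |£1,618.13 − £1,024.51| = £593.62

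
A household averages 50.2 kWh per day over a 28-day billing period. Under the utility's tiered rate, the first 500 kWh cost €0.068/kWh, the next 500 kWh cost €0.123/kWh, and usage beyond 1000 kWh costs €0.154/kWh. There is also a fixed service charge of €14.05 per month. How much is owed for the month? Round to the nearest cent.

Usage = 50.2 kWh/day × 28 days = 1405.6 kWh
First 500 kWh × €0.068 = €34.00
Next 500 kWh × €0.123 = €61.50
Remaining 405.6 kWh × €0.154 = €62.46
Energy charge = €157.96; + service €14.05 = €172.01

€172.01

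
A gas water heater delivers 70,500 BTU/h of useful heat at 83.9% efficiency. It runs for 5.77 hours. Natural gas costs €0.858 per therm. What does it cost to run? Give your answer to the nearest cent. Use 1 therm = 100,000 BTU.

Heat delivered = 70,500 BTU/h × 5.77 h = 406,785 BTU
Gas input = 406,785 / 0.839 = 484,845 BTU
= 484,845 / 100,000 = 4.848 therm
Cost = 4.848 × €0.858/therm = €4.16

€4.16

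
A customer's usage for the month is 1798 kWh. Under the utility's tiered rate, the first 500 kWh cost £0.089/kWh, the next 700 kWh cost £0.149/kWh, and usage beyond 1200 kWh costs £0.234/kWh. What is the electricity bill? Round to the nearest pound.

£289

First 500 kWh × £0.089 = £44.50
Next 700 kWh × £0.149 = £104.30
Remaining 598 kWh × £0.234 = £139.93
Total = £288.73 ≈ £289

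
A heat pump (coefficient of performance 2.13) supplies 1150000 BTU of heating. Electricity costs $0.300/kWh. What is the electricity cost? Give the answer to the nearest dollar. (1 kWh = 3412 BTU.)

$47

Heat delivered = 1,150,000 BTU / 3412 = 337 kWh
Electrical input = 337 kWh / 2.13 = 158.2 kWh
Cost = 158.2 × $0.300/kWh = $47.47 ≈ $47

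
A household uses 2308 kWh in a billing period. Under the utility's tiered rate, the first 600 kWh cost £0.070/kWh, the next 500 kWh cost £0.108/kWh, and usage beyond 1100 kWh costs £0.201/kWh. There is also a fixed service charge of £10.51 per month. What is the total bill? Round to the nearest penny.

First 600 kWh × £0.070 = £42.00
Next 500 kWh × £0.108 = £54.00
Remaining 1208 kWh × £0.201 = £242.81
Energy charge = £338.81; + service £10.51 = £349.32

£349.32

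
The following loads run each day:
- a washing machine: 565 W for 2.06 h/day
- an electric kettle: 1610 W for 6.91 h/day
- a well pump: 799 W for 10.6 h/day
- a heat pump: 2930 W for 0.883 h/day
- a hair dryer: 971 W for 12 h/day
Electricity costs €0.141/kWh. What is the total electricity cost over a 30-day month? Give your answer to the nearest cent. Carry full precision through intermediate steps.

washing machine: 565 W × 2.06 h × 30 d = 34,917 Wh = 34.92 kWh
electric kettle: 1610 W × 6.91 h × 30 d = 333,753 Wh = 333.8 kWh
well pump: 799 W × 10.6 h × 30 d = 254,082 Wh = 254.1 kWh
heat pump: 2930 W × 0.883 h × 30 d = 77,616 Wh = 77.62 kWh
hair dryer: 971 W × 12 h × 30 d = 349,560 Wh = 349.6 kWh
Total energy = 34.92 + 333.8 + 254.1 + 77.62 + 349.6 = 1,050 kWh
Cost = 1,050 kWh × €0.141 = €148.04

€148.04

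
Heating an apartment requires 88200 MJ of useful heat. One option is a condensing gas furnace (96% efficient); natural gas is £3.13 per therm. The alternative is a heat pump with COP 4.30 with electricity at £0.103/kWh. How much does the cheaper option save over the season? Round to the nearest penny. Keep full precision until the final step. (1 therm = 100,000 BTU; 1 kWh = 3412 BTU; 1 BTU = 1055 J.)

Heat load = 88200 MJ = 88,200,000,000 J / 1055 = 83,601,896 BTU
Gas: input = 83,601,896 / 0.96 = 87,085,308 BTU = 870.9 therm → 870.9 × £3.13 = £2,725.77
Heat pump: 83,601,896 BTU / 3412 = 24,500 kWh heat; / 4.30 = 5,698 kWh in → × £0.103 = £586.92
Difference = |£2,725.77 − £586.92| = £2,138.85

£2138.85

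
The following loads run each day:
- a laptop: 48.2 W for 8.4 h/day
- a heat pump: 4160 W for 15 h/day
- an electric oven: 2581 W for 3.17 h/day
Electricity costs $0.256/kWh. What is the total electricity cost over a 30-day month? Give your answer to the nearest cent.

laptop: 48.2 W × 8.4 h × 30 d = 12,146 Wh = 12.15 kWh
heat pump: 4160 W × 15 h × 30 d = 1,872,000 Wh = 1,872 kWh
electric oven: 2581 W × 3.17 h × 30 d = 245,453 Wh = 245.5 kWh
Total energy = 12.15 + 1,872 + 245.5 = 2,130 kWh
Cost = 2,130 kWh × $0.256 = $545.18

$545.18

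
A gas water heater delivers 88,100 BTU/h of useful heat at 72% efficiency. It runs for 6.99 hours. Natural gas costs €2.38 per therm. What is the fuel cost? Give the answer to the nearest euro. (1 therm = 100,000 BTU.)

€20

Heat delivered = 88,100 BTU/h × 6.99 h = 615,819 BTU
Gas input = 615,819 / 0.72 = 855,304 BTU
= 855,304 / 100,000 = 8.553 therm
Cost = 8.553 × €2.38/therm = €20.36 ≈ €20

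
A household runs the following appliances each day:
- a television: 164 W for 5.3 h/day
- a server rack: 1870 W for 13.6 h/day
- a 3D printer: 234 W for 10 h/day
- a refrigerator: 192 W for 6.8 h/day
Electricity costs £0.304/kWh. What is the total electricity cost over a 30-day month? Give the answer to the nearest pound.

£273

television: 164 W × 5.3 h × 30 d = 26,076 Wh = 26.08 kWh
server rack: 1870 W × 13.6 h × 30 d = 762,960 Wh = 763 kWh
3D printer: 234 W × 10 h × 30 d = 70,200 Wh = 70.2 kWh
refrigerator: 192 W × 6.8 h × 30 d = 39,168 Wh = 39.17 kWh
Total energy = 26.08 + 763 + 70.2 + 39.17 = 898.4 kWh
Cost = 898.4 kWh × £0.304 = £273.11 ≈ £273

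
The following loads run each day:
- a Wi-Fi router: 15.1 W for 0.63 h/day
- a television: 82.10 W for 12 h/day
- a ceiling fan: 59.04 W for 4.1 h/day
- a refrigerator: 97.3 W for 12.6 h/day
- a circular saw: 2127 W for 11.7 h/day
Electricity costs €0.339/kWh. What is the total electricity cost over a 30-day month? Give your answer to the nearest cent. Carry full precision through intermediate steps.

€278.14

Wi-Fi router: 15.1 W × 0.63 h × 30 d = 285 Wh = 0.2854 kWh
television: 82.10 W × 12 h × 30 d = 29,556 Wh = 29.56 kWh
ceiling fan: 59.04 W × 4.1 h × 30 d = 7,262 Wh = 7.262 kWh
refrigerator: 97.3 W × 12.6 h × 30 d = 36,779 Wh = 36.78 kWh
circular saw: 2127 W × 11.7 h × 30 d = 746,577 Wh = 746.6 kWh
Total energy = 0.2854 + 29.56 + 7.262 + 36.78 + 746.6 = 820.5 kWh
Cost = 820.5 kWh × €0.339 = €278.14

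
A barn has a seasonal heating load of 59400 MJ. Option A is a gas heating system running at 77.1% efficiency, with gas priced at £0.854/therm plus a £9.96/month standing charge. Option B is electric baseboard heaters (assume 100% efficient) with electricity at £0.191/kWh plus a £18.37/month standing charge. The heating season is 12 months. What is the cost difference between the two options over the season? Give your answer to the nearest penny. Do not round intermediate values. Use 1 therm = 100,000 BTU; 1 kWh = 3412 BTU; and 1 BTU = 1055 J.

Heat load = 59400 MJ = 59,400,000,000 J / 1055 = 56,303,318 BTU
Gas: input = 56,303,318 / 0.771 = 73,026,352 BTU = 730.3 therm → 730.3 × £0.854 = £623.65; + 12 × £9.96 standing = £743.17
Electric: 56,303,318 BTU / 3412 = 16,500 kWh → × £0.191 = £3,151.80; + 12 × £18.37 standing = £3,372.24
Difference = |£743.17 − £3,372.24| = £2,629.07

£2629.07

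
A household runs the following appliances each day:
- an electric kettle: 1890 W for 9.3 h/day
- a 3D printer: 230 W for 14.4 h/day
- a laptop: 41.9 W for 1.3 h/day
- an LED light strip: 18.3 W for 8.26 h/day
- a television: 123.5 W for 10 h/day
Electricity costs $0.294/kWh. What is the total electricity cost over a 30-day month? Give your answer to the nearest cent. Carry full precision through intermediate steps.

electric kettle: 1890 W × 9.3 h × 30 d = 527,310 Wh = 527.3 kWh
3D printer: 230 W × 14.4 h × 30 d = 99,360 Wh = 99.36 kWh
laptop: 41.9 W × 1.3 h × 30 d = 1,634 Wh = 1.634 kWh
LED light strip: 18.3 W × 8.26 h × 30 d = 4,535 Wh = 4.535 kWh
television: 123.5 W × 10 h × 30 d = 37,050 Wh = 37.05 kWh
Total energy = 527.3 + 99.36 + 1.634 + 4.535 + 37.05 = 669.9 kWh
Cost = 669.9 kWh × $0.294 = $196.95

$196.95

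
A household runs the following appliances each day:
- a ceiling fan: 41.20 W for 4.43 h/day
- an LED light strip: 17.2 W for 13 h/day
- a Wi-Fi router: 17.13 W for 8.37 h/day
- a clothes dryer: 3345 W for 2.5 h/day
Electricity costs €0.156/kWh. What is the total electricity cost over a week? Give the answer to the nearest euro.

€10

ceiling fan: 41.20 W × 4.43 h × 7 d = 1,278 Wh = 1.278 kWh
LED light strip: 17.2 W × 13 h × 7 d = 1,565 Wh = 1.565 kWh
Wi-Fi router: 17.13 W × 8.37 h × 7 d = 1,004 Wh = 1.004 kWh
clothes dryer: 3345 W × 2.5 h × 7 d = 58,538 Wh = 58.54 kWh
Total energy = 1.278 + 1.565 + 1.004 + 58.54 = 62.38 kWh
Cost = 62.38 kWh × €0.156 = €9.73 ≈ €10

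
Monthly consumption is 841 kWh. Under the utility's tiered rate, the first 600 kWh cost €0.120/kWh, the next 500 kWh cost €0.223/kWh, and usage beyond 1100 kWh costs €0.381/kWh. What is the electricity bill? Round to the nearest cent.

€125.74

First 600 kWh × €0.120 = €72.00
Next 241 kWh × €0.223 = €53.74
Remaining tier: 0 kWh (not reached)
Total = €125.74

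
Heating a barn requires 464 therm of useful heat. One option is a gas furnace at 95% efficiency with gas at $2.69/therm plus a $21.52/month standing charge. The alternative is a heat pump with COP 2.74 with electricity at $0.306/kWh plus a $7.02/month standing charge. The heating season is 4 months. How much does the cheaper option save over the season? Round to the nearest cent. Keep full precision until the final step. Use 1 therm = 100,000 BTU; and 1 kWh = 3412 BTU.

$146.87

Heat load = 464 therm × 100,000 = 46,400,000 BTU
Gas: input = 46,400,000 / 0.95 = 48,842,105 BTU = 488.4 therm → 488.4 × $2.69 = $1,313.85; + 4 × $21.52 standing = $1,399.93
Heat pump: 46,400,000 BTU / 3412 = 13,600 kWh heat; / 2.74 = 4,963 kWh in → × $0.306 = $1,518.73; + 4 × $7.02 standing = $1,546.81
Difference = |$1,399.93 − $1,546.81| = $146.87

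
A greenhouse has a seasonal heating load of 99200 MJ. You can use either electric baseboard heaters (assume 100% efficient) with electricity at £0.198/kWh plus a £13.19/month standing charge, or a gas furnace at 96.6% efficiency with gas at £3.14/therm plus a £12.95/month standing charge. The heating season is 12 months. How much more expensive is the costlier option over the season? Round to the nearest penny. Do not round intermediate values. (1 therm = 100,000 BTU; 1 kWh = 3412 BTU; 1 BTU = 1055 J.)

Heat load = 99200 MJ = 99,200,000,000 J / 1055 = 94,028,436 BTU
Gas: input = 94,028,436 / 0.966 = 97,337,925 BTU = 973.4 therm → 973.4 × £3.14 = £3,056.41; + 12 × £12.95 standing = £3,211.81
Electric: 94,028,436 BTU / 3412 = 27,560 kWh → × £0.198 = £5,456.52; + 12 × £13.19 standing = £5,614.80
Difference = |£3,211.81 − £5,614.80| = £2,402.98

£2402.98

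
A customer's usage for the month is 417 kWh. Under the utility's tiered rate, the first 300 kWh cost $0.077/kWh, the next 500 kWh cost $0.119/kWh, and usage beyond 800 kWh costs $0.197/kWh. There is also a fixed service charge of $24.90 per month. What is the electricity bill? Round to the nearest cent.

$61.92

First 300 kWh × $0.077 = $23.10
Next 117 kWh × $0.119 = $13.92
Remaining tier: 0 kWh (not reached)
Energy charge = $37.02; + service $24.90 = $61.92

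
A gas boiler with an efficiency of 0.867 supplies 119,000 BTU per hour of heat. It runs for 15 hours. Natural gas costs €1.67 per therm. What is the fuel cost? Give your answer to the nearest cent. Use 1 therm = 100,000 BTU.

Heat delivered = 119,000 BTU/h × 15 h = 1,785,000 BTU
Gas input = 1,785,000 / 0.867 = 2,058,824 BTU
= 2,058,824 / 100,000 = 20.59 therm
Cost = 20.59 × €1.67/therm = €34.38

€34.38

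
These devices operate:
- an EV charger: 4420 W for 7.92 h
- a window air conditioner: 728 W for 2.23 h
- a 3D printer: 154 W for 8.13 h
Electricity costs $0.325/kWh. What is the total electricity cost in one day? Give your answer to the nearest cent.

EV charger: 4420 W × 7.92 h = 35,006 Wh = 35.01 kWh
window air conditioner: 728 W × 2.23 h = 1,623 Wh = 1.623 kWh
3D printer: 154 W × 8.13 h = 1,252 Wh = 1.252 kWh
Total energy = 35.01 + 1.623 + 1.252 = 37.88 kWh
Cost = 37.88 kWh × $0.325 = $12.31

$12.31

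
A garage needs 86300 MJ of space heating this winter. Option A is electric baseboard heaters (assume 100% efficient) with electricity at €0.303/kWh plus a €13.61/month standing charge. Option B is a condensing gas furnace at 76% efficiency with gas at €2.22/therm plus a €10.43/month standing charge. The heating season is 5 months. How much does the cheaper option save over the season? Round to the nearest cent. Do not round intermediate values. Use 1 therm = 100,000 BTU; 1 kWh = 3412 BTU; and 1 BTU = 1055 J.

€4890.72

Heat load = 86300 MJ = 86,300,000,000 J / 1055 = 81,800,948 BTU
Gas: input = 81,800,948 / 0.76 = 107,632,826 BTU = 1,076 therm → 1,076 × €2.22 = €2,389.45; + 5 × €10.43 standing = €2,441.60
Electric: 81,800,948 BTU / 3412 = 23,970 kWh → × €0.303 = €7,264.27; + 5 × €13.61 standing = €7,332.32
Difference = |€2,441.60 − €7,332.32| = €4,890.72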